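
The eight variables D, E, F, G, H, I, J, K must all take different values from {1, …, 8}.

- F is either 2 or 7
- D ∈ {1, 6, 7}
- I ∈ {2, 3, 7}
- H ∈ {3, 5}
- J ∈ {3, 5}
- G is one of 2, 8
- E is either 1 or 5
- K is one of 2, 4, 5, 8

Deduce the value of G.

The 8 variables together cover exactly {1, 2, 3, 4, 5, 6, 7, 8} — 8 values for 8 variables — and 4 appears only in K's list, so K = 4.
The 7 still-open variables together cover exactly {1, 2, 3, 5, 6, 7, 8} — 7 values for 7 variables — and 6 appears only in D's list, so D = 6.
The 6 still-open variables together cover exactly {1, 2, 3, 5, 7, 8} — 6 values for 6 variables — and 1 appears only in E's list, so E = 1.
The 5 still-open variables draw from only 5 values {2, 3, 5, 7, 8}, so each is used; only G can be 8, hence G = 8.

8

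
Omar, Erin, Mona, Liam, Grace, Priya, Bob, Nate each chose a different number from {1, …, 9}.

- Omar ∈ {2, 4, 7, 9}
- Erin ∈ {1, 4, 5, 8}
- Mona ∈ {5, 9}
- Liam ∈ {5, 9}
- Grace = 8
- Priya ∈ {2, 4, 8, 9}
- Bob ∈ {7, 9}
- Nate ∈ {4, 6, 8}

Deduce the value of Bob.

7

Grace must be 8 (only option left). So Erin, Priya, Nate can't be 8.
The 7 still-open variables draw from only 7 values {1, 2, 4, 5, 6, 7, 9}, so each is used; only Erin can be 1, hence Erin = 1.
Among the 6 still-open variables, 6 fits only Nate (and all 6 values in {2, 4, 5, 6, 7, 9} must be used), so Nate = 6.
Mona and Liam between them cover only {5, 9} — a naked pair. Remove those values from Omar, Priya, Bob.
So Bob = 7.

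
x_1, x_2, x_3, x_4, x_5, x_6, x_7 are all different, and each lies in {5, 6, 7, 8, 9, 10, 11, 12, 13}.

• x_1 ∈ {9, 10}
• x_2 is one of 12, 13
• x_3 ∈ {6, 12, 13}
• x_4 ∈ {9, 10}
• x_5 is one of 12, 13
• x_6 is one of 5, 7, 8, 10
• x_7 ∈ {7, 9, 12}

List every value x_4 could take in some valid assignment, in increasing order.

9, 10

The 2 variables x_1 and x_4 are confined to {9, 10}, which locks those values in; drop them from x_6, x_7.
The 2 variables x_2 and x_5 are confined to {12, 13}, which locks those values in; drop them from x_3, x_7.
That leaves x_3 = 6.
That leaves x_7 = 7. Eliminate 7 elsewhere: x_6.
No further eliminations apply; x_4 can still be any of 9, 10.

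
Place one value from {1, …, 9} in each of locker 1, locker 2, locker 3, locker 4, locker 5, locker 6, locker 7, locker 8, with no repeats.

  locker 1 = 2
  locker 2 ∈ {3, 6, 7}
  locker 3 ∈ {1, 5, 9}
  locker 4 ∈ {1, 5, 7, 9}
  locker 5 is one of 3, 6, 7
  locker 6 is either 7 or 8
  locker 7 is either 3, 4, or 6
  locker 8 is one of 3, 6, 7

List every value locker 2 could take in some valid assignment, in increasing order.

3, 6, 7

locker 1 must be 2 (only option left).
locker 2, locker 5, locker 8 share exactly the 3 values {3, 6, 7}; by pigeonhole those values go to them, so strike 3, 6, 7 from locker 4, locker 6, locker 7.
locker 6 must be 8 (only option left).
locker 7 must be 4 (only option left).
No further eliminations apply; locker 2 can still be any of 3, 6, 7.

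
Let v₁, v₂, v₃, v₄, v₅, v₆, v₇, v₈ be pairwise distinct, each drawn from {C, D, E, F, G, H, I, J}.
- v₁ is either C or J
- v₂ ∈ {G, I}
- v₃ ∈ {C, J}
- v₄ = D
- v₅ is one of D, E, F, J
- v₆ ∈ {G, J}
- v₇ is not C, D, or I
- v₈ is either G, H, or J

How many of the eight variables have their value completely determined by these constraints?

v₄ has just one choice, so v₄ = D. Remove D from v₅.
The 7 still-open variables draw from only 7 values {C, E, F, G, H, I, J}, so each is used; only v₂ can be I, hence v₂ = I.
v₁ and v₃ between them cover only {C, J} — a naked pair. Remove those values from v₅, v₆, v₇, v₈.
v₆ has just one choice, so v₆ = G. Eliminate G elsewhere: v₇, v₈.
v₈'s domain is down to {H}, so v₈ = H. So v₇ can't be H.
Determined: v₂=I, v₄=D, v₆=G, v₈=H. The other variables each still have more than one consistent value. That makes 4.

4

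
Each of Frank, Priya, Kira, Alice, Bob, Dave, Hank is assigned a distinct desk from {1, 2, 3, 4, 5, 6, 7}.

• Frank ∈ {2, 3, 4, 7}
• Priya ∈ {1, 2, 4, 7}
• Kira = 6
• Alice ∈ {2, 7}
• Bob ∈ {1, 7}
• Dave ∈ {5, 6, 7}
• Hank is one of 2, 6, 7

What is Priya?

Kira must be 6 (only option left). So Dave, Hank can't be 6.
The 6 still-open variables together cover exactly {1, 2, 3, 4, 5, 7} — 6 values for 6 variables — and 3 appears only in Frank's list, so Frank = 3.
The 5 still-open variables together cover exactly {1, 2, 4, 5, 7} — 5 values for 5 variables — and 4 appears only in Priya's list, so Priya = 4.

4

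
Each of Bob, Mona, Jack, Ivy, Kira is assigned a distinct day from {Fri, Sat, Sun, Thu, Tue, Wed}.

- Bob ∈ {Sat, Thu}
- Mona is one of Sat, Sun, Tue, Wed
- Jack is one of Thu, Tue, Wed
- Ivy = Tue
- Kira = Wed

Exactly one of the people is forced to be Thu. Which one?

Ivy must be Tue (only option left). So Mona, Jack can't be Tue.
Kira's domain is down to {Wed}, so Kira = Wed. So Mona, Jack can't be Wed.
So Thu goes to Jack.

Jack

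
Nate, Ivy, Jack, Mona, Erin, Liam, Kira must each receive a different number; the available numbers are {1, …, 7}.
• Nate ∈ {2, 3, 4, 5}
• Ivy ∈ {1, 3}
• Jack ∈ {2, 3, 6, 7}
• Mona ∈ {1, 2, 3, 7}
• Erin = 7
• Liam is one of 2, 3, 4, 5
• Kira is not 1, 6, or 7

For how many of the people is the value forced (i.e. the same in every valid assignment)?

Erin must be 7 (only option left). Strike 7 from Jack, Mona.
Among the 6 still-open variables, 6 fits only Jack (and all 6 values in {1, 2, 3, 4, 5, 6} must be used), so Jack = 6.
Determined: Jack=6, Erin=7. The other people each still have more than one consistent value. That makes 2.

2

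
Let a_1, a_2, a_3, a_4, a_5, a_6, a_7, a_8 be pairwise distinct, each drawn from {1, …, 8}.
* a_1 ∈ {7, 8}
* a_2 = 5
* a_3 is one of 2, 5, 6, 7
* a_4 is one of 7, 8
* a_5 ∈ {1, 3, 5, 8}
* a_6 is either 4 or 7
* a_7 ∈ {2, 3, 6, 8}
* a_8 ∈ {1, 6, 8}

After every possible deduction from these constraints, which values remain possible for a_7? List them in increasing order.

a_2 has just one choice, so a_2 = 5. Eliminate 5 elsewhere: a_3, a_5.
Among the 7 still-open variables, 4 fits only a_6 (and all 7 values in {1, 2, 3, 4, 6, 7, 8} must be used), so a_6 = 4.
The 2 variables a_1 and a_4 are confined to {7, 8}, which locks those values in; drop them from a_3, a_5, a_7, a_8.
No further eliminations apply; a_7 can still be any of 2, 3, 6.

2, 3, 6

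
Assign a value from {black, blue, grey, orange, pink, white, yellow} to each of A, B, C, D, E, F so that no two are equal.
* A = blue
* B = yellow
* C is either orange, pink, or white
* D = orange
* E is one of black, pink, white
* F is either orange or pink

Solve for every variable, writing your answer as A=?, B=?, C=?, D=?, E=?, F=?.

A must be blue (only option left).
B's domain is down to {yellow}, so B = yellow.
D has just one choice, so D = orange. Eliminate orange elsewhere: C, F.
F must be pink (only option left). Remove pink from C, E.
C's domain is down to {white}, so C = white. Remove white from E.
E must be black (only option left).

A=blue, B=yellow, C=white, D=orange, E=black, F=pink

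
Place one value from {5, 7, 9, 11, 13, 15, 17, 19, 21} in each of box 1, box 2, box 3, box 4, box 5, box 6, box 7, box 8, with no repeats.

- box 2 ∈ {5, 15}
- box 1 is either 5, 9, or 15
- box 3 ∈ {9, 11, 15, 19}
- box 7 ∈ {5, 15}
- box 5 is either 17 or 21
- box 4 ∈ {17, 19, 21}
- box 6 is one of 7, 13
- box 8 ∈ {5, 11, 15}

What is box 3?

The 2 variables box 2 and box 7 are confined to {5, 15}, which locks those values in; drop them from box 1, box 3, box 8.
box 1 must be 9 (only option left). Strike 9 from box 3.
That leaves box 8 = 11. So box 3 can't be 11.
So box 3 = 19.

19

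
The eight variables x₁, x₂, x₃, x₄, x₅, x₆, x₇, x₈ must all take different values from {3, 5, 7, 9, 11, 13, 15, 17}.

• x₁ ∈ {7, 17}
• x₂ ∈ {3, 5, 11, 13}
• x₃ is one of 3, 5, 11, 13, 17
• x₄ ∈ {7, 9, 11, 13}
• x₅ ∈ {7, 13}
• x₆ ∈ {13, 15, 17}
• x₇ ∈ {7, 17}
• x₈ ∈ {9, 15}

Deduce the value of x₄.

11

x₁ and x₇ between them cover only {7, 17} — a naked pair. Remove those values from x₃, x₄, x₅, x₆.
x₅'s domain is down to {13}, so x₅ = 13. Remove 13 from x₂, x₃, x₄, x₆.
That leaves x₆ = 15. Strike 15 from x₈.
x₈ must be 9 (only option left). Eliminate 9 elsewhere: x₄.
So x₄ = 11.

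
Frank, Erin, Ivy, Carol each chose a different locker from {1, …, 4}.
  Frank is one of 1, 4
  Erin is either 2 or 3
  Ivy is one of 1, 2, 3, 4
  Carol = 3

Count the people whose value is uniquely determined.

2

Carol must be 3 (only option left). Strike 3 from Erin, Ivy.
Erin has just one choice, so Erin = 2. Remove 2 from Ivy.
Determined: Erin=2, Carol=3. The other people each still have more than one consistent value. That makes 2.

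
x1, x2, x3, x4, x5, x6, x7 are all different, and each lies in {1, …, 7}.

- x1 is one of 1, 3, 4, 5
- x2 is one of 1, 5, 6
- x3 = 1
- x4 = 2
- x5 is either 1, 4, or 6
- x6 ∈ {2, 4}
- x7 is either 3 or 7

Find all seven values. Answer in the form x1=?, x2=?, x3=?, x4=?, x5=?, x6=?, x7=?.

x1=3, x2=5, x3=1, x4=2, x5=6, x6=4, x7=7

x3's domain is down to {1}, so x3 = 1. Strike 1 from x1, x2, x5.
That leaves x4 = 2. Strike 2 from x6.
That leaves x6 = 4. Strike 4 from x1, x5.
x5's domain is down to {6}, so x5 = 6. Strike 6 from x2.
x2 has just one choice, so x2 = 5. Eliminate 5 elsewhere: x1.
x1's domain is down to {3}, so x1 = 3. Strike 3 from x7.
x7's domain is down to {7}, so x7 = 7.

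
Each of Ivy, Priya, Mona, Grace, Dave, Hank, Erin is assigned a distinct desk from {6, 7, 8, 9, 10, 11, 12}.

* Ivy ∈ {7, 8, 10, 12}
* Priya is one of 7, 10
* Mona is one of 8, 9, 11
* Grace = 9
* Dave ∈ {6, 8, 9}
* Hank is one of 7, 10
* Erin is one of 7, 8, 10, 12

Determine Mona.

11

Grace's domain is down to {9}, so Grace = 9. Strike 9 from Mona, Dave.
The 6 still-open variables draw from only 6 values {6, 7, 8, 10, 11, 12}, so each is used; only Dave can be 6, hence Dave = 6.
Among the 5 still-open variables, 11 fits only Mona (and all 5 values in {7, 8, 10, 11, 12} must be used), so Mona = 11.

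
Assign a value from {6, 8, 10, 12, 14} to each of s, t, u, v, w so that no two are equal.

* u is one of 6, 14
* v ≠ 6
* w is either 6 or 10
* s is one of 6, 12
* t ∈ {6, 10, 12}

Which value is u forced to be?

Among the 5 variables, 8 fits only v (and all 5 values in {6, 8, 10, 12, 14} must be used), so v = 8.
The 4 still-open variables together cover exactly {6, 10, 12, 14} — 4 values for 4 variables — and 14 appears only in u's list, so u = 14.

14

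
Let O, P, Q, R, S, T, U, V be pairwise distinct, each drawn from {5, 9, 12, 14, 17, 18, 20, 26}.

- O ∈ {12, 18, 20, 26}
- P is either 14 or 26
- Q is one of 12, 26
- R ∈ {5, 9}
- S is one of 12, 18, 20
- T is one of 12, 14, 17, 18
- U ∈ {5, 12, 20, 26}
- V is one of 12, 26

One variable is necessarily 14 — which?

P

Among the 8 variables, 9 fits only R (and all 8 values in {5, 9, 12, 14, 17, 18, 20, 26} must be used), so R = 9.
The 7 still-open variables together cover exactly {5, 12, 14, 17, 18, 20, 26} — 7 values for 7 variables — and 5 appears only in U's list, so U = 5.
The 6 still-open variables together cover exactly {12, 14, 17, 18, 20, 26} — 6 values for 6 variables — and 17 appears only in T's list, so T = 17.
The 5 still-open variables draw from only 5 values {12, 14, 18, 20, 26}, so each is used; only P can be 14, hence P = 14.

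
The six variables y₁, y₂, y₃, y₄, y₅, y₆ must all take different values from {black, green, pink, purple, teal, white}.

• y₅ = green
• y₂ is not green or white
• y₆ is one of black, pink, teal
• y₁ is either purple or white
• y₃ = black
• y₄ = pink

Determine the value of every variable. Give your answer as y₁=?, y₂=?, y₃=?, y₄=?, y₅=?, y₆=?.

y₃'s domain is down to {black}, so y₃ = black. Eliminate black elsewhere: y₂, y₆.
y₄'s domain is down to {pink}, so y₄ = pink. Strike pink from y₂, y₆.
y₅ must be green (only option left).
y₆ has just one choice, so y₆ = teal. So y₂ can't be teal.
y₂ must be purple (only option left). Remove purple from y₁.
y₁'s domain is down to {white}, so y₁ = white.

y₁=white, y₂=purple, y₃=black, y₄=pink, y₅=green, y₆=teal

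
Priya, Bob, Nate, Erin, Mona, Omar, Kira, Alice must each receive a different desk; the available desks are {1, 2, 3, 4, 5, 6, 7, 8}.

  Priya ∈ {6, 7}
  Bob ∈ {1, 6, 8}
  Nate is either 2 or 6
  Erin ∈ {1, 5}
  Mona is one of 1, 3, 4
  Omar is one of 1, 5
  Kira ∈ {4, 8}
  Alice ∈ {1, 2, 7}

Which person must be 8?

Bob

The 8 variables together cover exactly {1, 2, 3, 4, 5, 6, 7, 8} — 8 values for 8 variables — and 3 appears only in Mona's list, so Mona = 3.
Among the 7 still-open variables, 4 fits only Kira (and all 7 values in {1, 2, 4, 5, 6, 7, 8} must be used), so Kira = 4.
The 6 still-open variables together cover exactly {1, 2, 5, 6, 7, 8} — 6 values for 6 variables — and 8 appears only in Bob's list, so Bob = 8.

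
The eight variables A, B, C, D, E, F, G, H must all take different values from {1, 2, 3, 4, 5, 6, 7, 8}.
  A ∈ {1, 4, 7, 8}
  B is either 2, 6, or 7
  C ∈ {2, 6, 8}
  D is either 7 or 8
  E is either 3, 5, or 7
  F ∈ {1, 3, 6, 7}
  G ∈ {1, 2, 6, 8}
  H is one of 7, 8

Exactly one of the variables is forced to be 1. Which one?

The 8 variables draw from only 8 values {1, 2, 3, 4, 5, 6, 7, 8}, so each is used; only A can be 4, hence A = 4.
The 7 still-open variables draw from only 7 values {1, 2, 3, 5, 6, 7, 8}, so each is used; only E can be 5, hence E = 5.
Among the 6 still-open variables, 3 fits only F (and all 6 values in {1, 2, 3, 6, 7, 8} must be used), so F = 3.
Among the 5 still-open variables, 1 fits only G (and all 5 values in {1, 2, 6, 7, 8} must be used), so G = 1.

G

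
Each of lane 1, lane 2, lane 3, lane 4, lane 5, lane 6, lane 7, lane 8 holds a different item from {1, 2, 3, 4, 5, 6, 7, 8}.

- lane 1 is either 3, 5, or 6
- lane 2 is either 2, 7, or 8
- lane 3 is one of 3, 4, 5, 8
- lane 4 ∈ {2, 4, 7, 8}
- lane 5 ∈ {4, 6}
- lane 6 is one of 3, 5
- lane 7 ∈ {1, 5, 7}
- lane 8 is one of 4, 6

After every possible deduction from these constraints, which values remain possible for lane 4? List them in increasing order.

The 8 variables draw from only 8 values {1, 2, 3, 4, 5, 6, 7, 8}, so each is used; only lane 7 can be 1, hence lane 7 = 1.
lane 5 and lane 8 share exactly the 2 values {4, 6}; by pigeonhole those values go to them, so strike 4, 6 from lane 1, lane 3, lane 4.
lane 1 and lane 6 between them cover only {3, 5} — a naked pair. Remove those values from lane 3.
lane 3 must be 8 (only option left). Eliminate 8 elsewhere: lane 2, lane 4.
No further eliminations apply; lane 4 can still be any of 2, 7.

2, 7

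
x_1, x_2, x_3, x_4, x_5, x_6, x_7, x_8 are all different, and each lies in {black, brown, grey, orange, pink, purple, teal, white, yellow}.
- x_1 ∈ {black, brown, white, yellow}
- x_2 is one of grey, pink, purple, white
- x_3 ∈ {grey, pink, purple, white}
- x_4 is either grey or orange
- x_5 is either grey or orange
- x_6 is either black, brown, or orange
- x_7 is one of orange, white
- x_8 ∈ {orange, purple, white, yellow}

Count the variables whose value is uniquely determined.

x_4 and x_5 between them cover only {grey, orange} — a naked pair. Remove those values from x_2, x_3, x_6, x_7, x_8.
x_7 has just one choice, so x_7 = white. Strike white from x_1, x_2, x_3, x_8.
x_2 and x_3 share exactly the 2 values {pink, purple}; by pigeonhole those values go to them, so strike pink, purple from x_8.
x_8's domain is down to {yellow}, so x_8 = yellow. So x_1 can't be yellow.
Determined: x_7=white, x_8=yellow. The other variables each still have more than one consistent value. That makes 2.

2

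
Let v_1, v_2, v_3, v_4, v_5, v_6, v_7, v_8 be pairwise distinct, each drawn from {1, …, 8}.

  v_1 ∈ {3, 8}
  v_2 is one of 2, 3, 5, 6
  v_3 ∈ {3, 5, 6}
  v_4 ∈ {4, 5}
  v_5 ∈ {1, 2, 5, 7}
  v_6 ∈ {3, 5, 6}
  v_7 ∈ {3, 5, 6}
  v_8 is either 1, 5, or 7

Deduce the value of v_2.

The 8 variables together cover exactly {1, 2, 3, 4, 5, 6, 7, 8} — 8 values for 8 variables — and 4 appears only in v_4's list, so v_4 = 4.
The 7 still-open variables draw from only 7 values {1, 2, 3, 5, 6, 7, 8}, so each is used; only v_1 can be 8, hence v_1 = 8.
The 3 variables v_3, v_6, v_7 are confined to {3, 5, 6}, which locks those values in; drop them from v_2, v_5, v_8.
So v_2 = 2.

2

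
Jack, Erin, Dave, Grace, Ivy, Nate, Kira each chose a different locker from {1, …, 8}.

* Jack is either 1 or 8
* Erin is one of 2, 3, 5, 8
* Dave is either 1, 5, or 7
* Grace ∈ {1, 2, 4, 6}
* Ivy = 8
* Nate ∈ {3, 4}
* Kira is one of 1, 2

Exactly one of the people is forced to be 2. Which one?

Kira

Ivy has just one choice, so Ivy = 8. Eliminate 8 elsewhere: Jack, Erin.
Jack's domain is down to {1}, so Jack = 1. Strike 1 from Dave, Grace, Kira.
So 2 goes to Kira.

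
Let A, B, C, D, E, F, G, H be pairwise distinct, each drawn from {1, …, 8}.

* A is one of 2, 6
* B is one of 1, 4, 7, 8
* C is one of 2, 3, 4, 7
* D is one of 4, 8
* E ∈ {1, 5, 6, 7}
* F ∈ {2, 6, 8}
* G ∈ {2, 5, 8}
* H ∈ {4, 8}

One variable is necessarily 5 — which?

G

The 8 variables draw from only 8 values {1, 2, 3, 4, 5, 6, 7, 8}, so each is used; only C can be 3, hence C = 3.
D and H share exactly the 2 values {4, 8}; by pigeonhole those values go to them, so strike 4, 8 from B, F, G.
A and F between them cover only {2, 6} — a naked pair. Remove those values from E, G.
So 5 goes to G.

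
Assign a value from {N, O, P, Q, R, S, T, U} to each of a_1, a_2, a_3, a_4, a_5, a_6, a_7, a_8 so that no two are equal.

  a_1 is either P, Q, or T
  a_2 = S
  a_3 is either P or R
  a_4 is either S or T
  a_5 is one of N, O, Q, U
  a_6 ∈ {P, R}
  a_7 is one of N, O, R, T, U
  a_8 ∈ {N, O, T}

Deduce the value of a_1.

Q

a_2's domain is down to {S}, so a_2 = S. Strike S from a_4.
That leaves a_4 = T. Remove T from a_1, a_7, a_8.
a_3 and a_6 share exactly the 2 values {P, R}; by pigeonhole those values go to them, so strike P, R from a_1, a_7.
So a_1 = Q.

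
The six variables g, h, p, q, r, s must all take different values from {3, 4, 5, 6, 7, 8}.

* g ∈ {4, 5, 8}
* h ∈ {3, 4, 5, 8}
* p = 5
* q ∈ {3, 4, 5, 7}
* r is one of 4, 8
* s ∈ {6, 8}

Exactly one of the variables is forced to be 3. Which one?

p has just one choice, so p = 5. Strike 5 from g, h, q.
The 5 still-open variables draw from only 5 values {3, 4, 6, 7, 8}, so each is used; only s can be 6, hence s = 6.
The 4 still-open variables draw from only 4 values {3, 4, 7, 8}, so each is used; only q can be 7, hence q = 7.
The 3 still-open variables draw from only 3 values {3, 4, 8}, so each is used; only h can be 3, hence h = 3.

h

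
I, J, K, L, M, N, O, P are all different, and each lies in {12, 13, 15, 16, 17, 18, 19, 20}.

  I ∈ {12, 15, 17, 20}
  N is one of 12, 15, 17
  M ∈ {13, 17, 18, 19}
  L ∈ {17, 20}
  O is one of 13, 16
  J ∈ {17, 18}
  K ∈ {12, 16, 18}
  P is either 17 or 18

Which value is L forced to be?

20

The 8 variables together cover exactly {12, 13, 15, 16, 17, 18, 19, 20} — 8 values for 8 variables — and 19 appears only in M's list, so M = 19.
Among the 7 still-open variables, 13 fits only O (and all 7 values in {12, 13, 15, 16, 17, 18, 20} must be used), so O = 13.
The 6 still-open variables draw from only 6 values {12, 15, 16, 17, 18, 20}, so each is used; only K can be 16, hence K = 16.
J and P share exactly the 2 values {17, 18}; by pigeonhole those values go to them, so strike 17, 18 from I, L, N.
So L = 20.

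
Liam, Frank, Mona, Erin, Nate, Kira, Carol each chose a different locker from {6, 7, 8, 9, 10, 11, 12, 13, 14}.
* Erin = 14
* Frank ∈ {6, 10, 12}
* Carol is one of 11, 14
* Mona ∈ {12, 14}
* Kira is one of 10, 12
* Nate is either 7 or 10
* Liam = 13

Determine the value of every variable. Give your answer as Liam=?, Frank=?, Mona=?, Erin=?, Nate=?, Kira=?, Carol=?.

Liam's domain is down to {13}, so Liam = 13.
Erin's domain is down to {14}, so Erin = 14. Strike 14 from Mona, Carol.
Carol's domain is down to {11}, so Carol = 11.
Mona must be 12 (only option left). Remove 12 from Frank, Kira.
Kira's domain is down to {10}, so Kira = 10. So Frank, Nate can't be 10.
That leaves Frank = 6.
Nate has just one choice, so Nate = 7.

Liam=13, Frank=6, Mona=12, Erin=14, Nate=7, Kira=10, Carol=11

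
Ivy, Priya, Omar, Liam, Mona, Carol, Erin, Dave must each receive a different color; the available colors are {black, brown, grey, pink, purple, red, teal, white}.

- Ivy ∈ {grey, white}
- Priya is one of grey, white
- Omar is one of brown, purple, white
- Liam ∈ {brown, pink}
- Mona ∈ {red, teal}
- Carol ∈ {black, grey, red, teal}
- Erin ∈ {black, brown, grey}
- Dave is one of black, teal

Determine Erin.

The 8 variables together cover exactly {black, brown, grey, pink, purple, red, teal, white} — 8 values for 8 variables — and pink appears only in Liam's list, so Liam = pink.
Among the 7 still-open variables, purple fits only Omar (and all 7 values in {black, brown, grey, purple, red, teal, white} must be used), so Omar = purple.
The 6 still-open variables draw from only 6 values {black, brown, grey, red, teal, white}, so each is used; only Erin can be brown, hence Erin = brown.

brown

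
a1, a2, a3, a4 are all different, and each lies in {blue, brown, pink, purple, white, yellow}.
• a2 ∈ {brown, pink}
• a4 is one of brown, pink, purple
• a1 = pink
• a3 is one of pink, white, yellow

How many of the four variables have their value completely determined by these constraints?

3

a1 must be pink (only option left). So a2, a3, a4 can't be pink.
a2's domain is down to {brown}, so a2 = brown. So a4 can't be brown.
a4 must be purple (only option left).
Determined: a1=pink, a2=brown, a4=purple. The other variables each still have more than one consistent value. That makes 3.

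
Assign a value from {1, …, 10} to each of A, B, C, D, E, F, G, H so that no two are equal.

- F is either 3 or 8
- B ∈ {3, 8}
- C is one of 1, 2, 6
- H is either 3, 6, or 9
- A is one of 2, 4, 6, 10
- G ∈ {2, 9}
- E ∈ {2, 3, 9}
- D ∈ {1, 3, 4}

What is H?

6

The 8 variables draw from only 8 values {1, 2, 3, 4, 6, 8, 9, 10}, so each is used; only A can be 10, hence A = 10.
Among the 7 still-open variables, 4 fits only D (and all 7 values in {1, 2, 3, 4, 6, 8, 9} must be used), so D = 4.
The 6 still-open variables together cover exactly {1, 2, 3, 6, 8, 9} — 6 values for 6 variables — and 1 appears only in C's list, so C = 1.
The 5 still-open variables draw from only 5 values {2, 3, 6, 8, 9}, so each is used; only H can be 6, hence H = 6.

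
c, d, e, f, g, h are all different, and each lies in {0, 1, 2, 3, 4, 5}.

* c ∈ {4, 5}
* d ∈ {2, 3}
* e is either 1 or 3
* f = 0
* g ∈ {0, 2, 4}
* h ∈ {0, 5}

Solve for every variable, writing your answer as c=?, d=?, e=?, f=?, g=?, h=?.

f must be 0 (only option left). Eliminate 0 elsewhere: g, h.
h's domain is down to {5}, so h = 5. So c can't be 5.
That leaves c = 4. So g can't be 4.
That leaves g = 2. Remove 2 from d.
d must be 3 (only option left). Eliminate 3 elsewhere: e.
e has just one choice, so e = 1.

c=4, d=3, e=1, f=0, g=2, h=5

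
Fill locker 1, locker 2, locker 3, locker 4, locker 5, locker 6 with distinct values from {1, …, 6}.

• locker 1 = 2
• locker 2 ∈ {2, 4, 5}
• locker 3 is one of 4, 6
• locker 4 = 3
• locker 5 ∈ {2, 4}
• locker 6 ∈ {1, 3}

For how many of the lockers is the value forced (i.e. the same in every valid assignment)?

6

locker 1 has just one choice, so locker 1 = 2. Remove 2 from locker 2, locker 5.
locker 4 must be 3 (only option left). Remove 3 from locker 6.
locker 5 has just one choice, so locker 5 = 4. Strike 4 from locker 2, locker 3.
That leaves locker 6 = 1.
locker 2 has just one choice, so locker 2 = 5.
locker 3's domain is down to {6}, so locker 3 = 6.
Every locker is fixed: locker 1=2, locker 2=5, locker 3=6, locker 4=3, locker 5=4, locker 6=1. That makes 6.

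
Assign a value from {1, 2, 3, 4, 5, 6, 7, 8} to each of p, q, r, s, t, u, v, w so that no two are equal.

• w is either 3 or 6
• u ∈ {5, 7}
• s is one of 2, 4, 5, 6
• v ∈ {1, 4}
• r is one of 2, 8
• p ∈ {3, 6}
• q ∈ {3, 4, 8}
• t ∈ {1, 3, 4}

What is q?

8

Among the 8 variables, 7 fits only u (and all 8 values in {1, 2, 3, 4, 5, 6, 7, 8} must be used), so u = 7.
Among the 7 still-open variables, 5 fits only s (and all 7 values in {1, 2, 3, 4, 5, 6, 8} must be used), so s = 5.
Among the 6 still-open variables, 2 fits only r (and all 6 values in {1, 2, 3, 4, 6, 8} must be used), so r = 2.
Among the 5 still-open variables, 8 fits only q (and all 5 values in {1, 3, 4, 6, 8} must be used), so q = 8.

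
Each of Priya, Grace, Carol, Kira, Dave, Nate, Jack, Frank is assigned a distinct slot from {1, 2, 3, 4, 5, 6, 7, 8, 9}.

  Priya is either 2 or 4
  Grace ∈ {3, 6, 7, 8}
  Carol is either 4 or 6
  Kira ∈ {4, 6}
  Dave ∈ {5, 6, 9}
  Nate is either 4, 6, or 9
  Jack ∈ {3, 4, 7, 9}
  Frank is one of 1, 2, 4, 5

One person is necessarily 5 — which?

Dave

Carol and Kira between them cover only {4, 6} — a naked pair. Remove those values from Priya, Grace, Dave, Nate, Jack, Frank.
That leaves Priya = 2. So Frank can't be 2.
Nate must be 9 (only option left). Strike 9 from Dave, Jack.
So 5 goes to Dave.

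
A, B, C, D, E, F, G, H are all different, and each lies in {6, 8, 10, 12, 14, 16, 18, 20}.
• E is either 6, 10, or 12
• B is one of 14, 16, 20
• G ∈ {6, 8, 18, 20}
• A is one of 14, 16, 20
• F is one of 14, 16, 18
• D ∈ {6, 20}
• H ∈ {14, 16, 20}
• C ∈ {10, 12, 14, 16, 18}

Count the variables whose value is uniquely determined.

The 8 variables draw from only 8 values {6, 8, 10, 12, 14, 16, 18, 20}, so each is used; only G can be 8, hence G = 8.
The 3 variables A, B, H are confined to {14, 16, 20}, which locks those values in; drop them from C, D, F.
D must be 6 (only option left). So E can't be 6.
That leaves F = 18. Strike 18 from C.
Determined: D=6, F=18, G=8. The other variables each still have more than one consistent value. That makes 3.

3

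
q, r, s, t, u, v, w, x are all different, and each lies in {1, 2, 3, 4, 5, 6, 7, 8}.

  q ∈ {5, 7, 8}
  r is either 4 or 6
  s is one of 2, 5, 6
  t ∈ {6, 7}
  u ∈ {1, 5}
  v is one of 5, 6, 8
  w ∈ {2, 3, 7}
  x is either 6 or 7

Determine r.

Among the 8 variables, 1 fits only u (and all 8 values in {1, 2, 3, 4, 5, 6, 7, 8} must be used), so u = 1.
Among the 7 still-open variables, 3 fits only w (and all 7 values in {2, 3, 4, 5, 6, 7, 8} must be used), so w = 3.
The 6 still-open variables draw from only 6 values {2, 4, 5, 6, 7, 8}, so each is used; only s can be 2, hence s = 2.
The 5 still-open variables together cover exactly {4, 5, 6, 7, 8} — 5 values for 5 variables — and 4 appears only in r's list, so r = 4.

4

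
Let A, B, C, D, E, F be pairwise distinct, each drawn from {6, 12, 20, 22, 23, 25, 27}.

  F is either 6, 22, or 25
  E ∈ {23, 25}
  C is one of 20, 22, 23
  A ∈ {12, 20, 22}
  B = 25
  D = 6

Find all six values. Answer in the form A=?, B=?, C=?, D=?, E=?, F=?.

A=12, B=25, C=20, D=6, E=23, F=22

B has just one choice, so B = 25. Remove 25 from E, F.
D's domain is down to {6}, so D = 6. Remove 6 from F.
E's domain is down to {23}, so E = 23. Strike 23 from C.
F has just one choice, so F = 22. Remove 22 from A, C.
That leaves C = 20. Remove 20 from A.
A's domain is down to {12}, so A = 12.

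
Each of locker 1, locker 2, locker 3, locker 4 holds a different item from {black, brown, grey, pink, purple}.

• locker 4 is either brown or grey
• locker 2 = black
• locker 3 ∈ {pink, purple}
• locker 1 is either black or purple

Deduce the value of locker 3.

pink

locker 2's domain is down to {black}, so locker 2 = black. Eliminate black elsewhere: locker 1.
locker 1 has just one choice, so locker 1 = purple. So locker 3 can't be purple.
So locker 3 = pink.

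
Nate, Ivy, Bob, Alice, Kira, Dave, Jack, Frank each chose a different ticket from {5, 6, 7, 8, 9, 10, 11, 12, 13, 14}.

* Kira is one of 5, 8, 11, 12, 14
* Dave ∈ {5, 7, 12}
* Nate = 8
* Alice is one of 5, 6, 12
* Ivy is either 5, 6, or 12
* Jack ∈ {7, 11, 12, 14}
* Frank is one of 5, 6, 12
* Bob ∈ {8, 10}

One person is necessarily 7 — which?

Nate must be 8 (only option left). Strike 8 from Bob, Kira.
Bob has just one choice, so Bob = 10.
Ivy, Alice, Frank share exactly the 3 values {5, 6, 12}; by pigeonhole those values go to them, so strike 5, 6, 12 from Kira, Dave, Jack.
So 7 goes to Dave.

Dave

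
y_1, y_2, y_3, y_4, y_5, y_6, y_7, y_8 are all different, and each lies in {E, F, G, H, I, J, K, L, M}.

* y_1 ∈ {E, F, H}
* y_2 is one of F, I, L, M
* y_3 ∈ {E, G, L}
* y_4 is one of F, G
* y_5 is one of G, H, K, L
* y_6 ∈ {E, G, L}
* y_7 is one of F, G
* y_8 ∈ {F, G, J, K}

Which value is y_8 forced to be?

The 2 variables y_4 and y_7 are confined to {F, G}, which locks those values in; drop them from y_1, y_2, y_3, y_5, y_6, y_8.
y_3 and y_6 between them cover only {E, L} — a naked pair. Remove those values from y_1, y_2, y_5.
y_1 must be H (only option left). Eliminate H elsewhere: y_5.
y_5 must be K (only option left). Eliminate K elsewhere: y_8.
So y_8 = J.

J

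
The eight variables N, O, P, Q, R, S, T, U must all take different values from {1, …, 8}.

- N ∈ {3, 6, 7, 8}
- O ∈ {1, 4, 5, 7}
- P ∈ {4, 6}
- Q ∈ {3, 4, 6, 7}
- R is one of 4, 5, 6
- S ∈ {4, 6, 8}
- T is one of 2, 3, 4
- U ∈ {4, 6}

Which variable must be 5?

The 8 variables draw from only 8 values {1, 2, 3, 4, 5, 6, 7, 8}, so each is used; only O can be 1, hence O = 1.
The 7 still-open variables draw from only 7 values {2, 3, 4, 5, 6, 7, 8}, so each is used; only T can be 2, hence T = 2.
Among the 6 still-open variables, 5 fits only R (and all 6 values in {3, 4, 5, 6, 7, 8} must be used), so R = 5.

R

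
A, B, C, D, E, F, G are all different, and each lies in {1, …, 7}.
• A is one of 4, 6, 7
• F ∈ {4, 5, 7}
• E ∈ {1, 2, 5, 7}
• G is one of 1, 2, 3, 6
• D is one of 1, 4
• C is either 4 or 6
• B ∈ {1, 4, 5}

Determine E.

2

The 7 variables draw from only 7 values {1, 2, 3, 4, 5, 6, 7}, so each is used; only G can be 3, hence G = 3.
The 6 still-open variables together cover exactly {1, 2, 4, 5, 6, 7} — 6 values for 6 variables — and 2 appears only in E's list, so E = 2.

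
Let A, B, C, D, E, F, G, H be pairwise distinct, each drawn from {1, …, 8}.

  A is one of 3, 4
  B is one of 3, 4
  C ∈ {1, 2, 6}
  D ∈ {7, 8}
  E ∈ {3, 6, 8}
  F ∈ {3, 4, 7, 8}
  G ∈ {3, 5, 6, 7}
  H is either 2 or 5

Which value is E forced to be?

6

The 8 variables draw from only 8 values {1, 2, 3, 4, 5, 6, 7, 8}, so each is used; only C can be 1, hence C = 1.
Among the 7 still-open variables, 2 fits only H (and all 7 values in {2, 3, 4, 5, 6, 7, 8} must be used), so H = 2.
The 6 still-open variables draw from only 6 values {3, 4, 5, 6, 7, 8}, so each is used; only G can be 5, hence G = 5.
Among the 5 still-open variables, 6 fits only E (and all 5 values in {3, 4, 6, 7, 8} must be used), so E = 6.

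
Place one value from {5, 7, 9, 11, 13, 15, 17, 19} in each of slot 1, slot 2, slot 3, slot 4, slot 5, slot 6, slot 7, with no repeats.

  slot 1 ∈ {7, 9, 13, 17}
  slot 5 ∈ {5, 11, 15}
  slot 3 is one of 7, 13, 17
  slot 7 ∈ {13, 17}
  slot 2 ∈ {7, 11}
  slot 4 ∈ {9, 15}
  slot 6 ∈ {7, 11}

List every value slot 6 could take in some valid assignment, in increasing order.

The 7 variables together cover exactly {5, 7, 9, 11, 13, 15, 17} — 7 values for 7 variables — and 5 appears only in slot 5's list, so slot 5 = 5.
Among the 6 still-open variables, 15 fits only slot 4 (and all 6 values in {7, 9, 11, 13, 15, 17} must be used), so slot 4 = 15.
Among the 5 still-open variables, 9 fits only slot 1 (and all 5 values in {7, 9, 11, 13, 17} must be used), so slot 1 = 9.
slot 2 and slot 6 between them cover only {7, 11} — a naked pair. Remove those values from slot 3.
No further eliminations apply; slot 6 can still be any of 7, 11.

7, 11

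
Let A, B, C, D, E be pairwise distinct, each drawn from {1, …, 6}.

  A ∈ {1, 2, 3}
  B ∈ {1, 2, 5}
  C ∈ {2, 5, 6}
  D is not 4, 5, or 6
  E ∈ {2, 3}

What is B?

The 5 variables draw from only 5 values {1, 2, 3, 5, 6}, so each is used; only C can be 6, hence C = 6.
The 4 still-open variables together cover exactly {1, 2, 3, 5} — 4 values for 4 variables — and 5 appears only in B's list, so B = 5.

5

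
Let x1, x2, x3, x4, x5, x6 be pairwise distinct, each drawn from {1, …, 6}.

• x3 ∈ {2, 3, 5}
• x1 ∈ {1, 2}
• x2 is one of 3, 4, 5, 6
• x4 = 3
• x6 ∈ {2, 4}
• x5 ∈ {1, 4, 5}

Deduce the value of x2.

6

x4 must be 3 (only option left). Strike 3 from x2, x3.
The 5 still-open variables together cover exactly {1, 2, 4, 5, 6} — 5 values for 5 variables — and 6 appears only in x2's list, so x2 = 6.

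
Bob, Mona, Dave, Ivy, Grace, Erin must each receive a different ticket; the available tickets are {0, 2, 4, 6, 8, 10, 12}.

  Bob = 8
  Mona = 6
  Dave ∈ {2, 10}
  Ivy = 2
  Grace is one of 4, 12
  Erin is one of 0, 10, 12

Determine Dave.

Bob has just one choice, so Bob = 8.
That leaves Mona = 6.
Ivy has just one choice, so Ivy = 2. Strike 2 from Dave.
So Dave = 10.

10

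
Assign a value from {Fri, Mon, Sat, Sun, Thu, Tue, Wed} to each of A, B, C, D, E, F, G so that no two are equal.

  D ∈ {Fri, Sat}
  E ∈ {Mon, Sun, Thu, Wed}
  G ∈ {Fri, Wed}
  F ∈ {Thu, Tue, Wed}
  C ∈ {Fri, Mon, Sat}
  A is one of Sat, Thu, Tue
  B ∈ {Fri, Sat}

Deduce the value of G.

Wed

The 7 variables draw from only 7 values {Fri, Mon, Sat, Sun, Thu, Tue, Wed}, so each is used; only E can be Sun, hence E = Sun.
The 6 still-open variables draw from only 6 values {Fri, Mon, Sat, Thu, Tue, Wed}, so each is used; only C can be Mon, hence C = Mon.
The 2 variables B and D are confined to {Fri, Sat}, which locks those values in; drop them from A, G.
So G = Wed.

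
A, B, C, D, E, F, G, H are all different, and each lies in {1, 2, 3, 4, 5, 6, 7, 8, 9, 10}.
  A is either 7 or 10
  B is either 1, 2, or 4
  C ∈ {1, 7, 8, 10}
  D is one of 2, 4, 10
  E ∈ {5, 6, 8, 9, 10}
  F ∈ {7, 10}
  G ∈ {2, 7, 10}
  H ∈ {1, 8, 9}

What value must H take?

A and F between them cover only {7, 10} — a naked pair. Remove those values from C, D, E, G.
G's domain is down to {2}, so G = 2. Strike 2 from B, D.
D's domain is down to {4}, so D = 4. Remove 4 from B.
B's domain is down to {1}, so B = 1. Remove 1 from C, H.
C has just one choice, so C = 8. Remove 8 from E, H.
So H = 9.

9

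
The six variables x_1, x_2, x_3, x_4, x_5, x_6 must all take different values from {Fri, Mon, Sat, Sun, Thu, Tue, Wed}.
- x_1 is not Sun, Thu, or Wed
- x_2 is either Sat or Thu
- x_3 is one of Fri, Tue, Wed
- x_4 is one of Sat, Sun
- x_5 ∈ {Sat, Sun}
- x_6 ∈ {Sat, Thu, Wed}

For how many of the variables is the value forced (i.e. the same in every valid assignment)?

2

x_4 and x_5 share exactly the 2 values {Sat, Sun}; by pigeonhole those values go to them, so strike Sat, Sun from x_1, x_2, x_6.
x_2 has just one choice, so x_2 = Thu. Remove Thu from x_6.
x_6 must be Wed (only option left). Strike Wed from x_3.
Determined: x_2=Thu, x_6=Wed. The other variables each still have more than one consistent value. That makes 2.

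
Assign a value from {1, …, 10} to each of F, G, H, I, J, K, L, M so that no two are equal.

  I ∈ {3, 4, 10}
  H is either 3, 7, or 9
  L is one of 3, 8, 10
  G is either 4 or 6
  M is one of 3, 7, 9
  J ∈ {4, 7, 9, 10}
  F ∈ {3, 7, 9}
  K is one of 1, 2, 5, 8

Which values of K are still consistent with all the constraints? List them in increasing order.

The 3 variables F, H, M are confined to {3, 7, 9}, which locks those values in; drop them from I, J, L.
The 2 variables I and J are confined to {4, 10}, which locks those values in; drop them from G, L.
G's domain is down to {6}, so G = 6.
L must be 8 (only option left). Remove 8 from K.
No further eliminations apply; K can still be any of 1, 2, 5.

1, 2, 5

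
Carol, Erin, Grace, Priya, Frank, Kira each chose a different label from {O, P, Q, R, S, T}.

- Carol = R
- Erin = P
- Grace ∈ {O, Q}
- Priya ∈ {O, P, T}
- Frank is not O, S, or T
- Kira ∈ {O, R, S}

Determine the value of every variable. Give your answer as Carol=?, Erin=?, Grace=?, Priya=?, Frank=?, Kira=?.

Carol has just one choice, so Carol = R. So Frank, Kira can't be R.
Erin's domain is down to {P}, so Erin = P. So Priya, Frank can't be P.
Frank must be Q (only option left). Strike Q from Grace.
Grace's domain is down to {O}, so Grace = O. Strike O from Priya, Kira.
Priya has just one choice, so Priya = T.
That leaves Kira = S.

Carol=R, Erin=P, Grace=O, Priya=T, Frank=Q, Kira=S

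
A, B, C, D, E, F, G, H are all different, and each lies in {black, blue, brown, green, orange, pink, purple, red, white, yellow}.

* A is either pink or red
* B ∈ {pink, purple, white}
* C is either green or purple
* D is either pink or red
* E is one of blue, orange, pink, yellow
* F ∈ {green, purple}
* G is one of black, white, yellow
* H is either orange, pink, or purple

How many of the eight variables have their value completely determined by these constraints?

2

A and D share exactly the 2 values {pink, red}; by pigeonhole those values go to them, so strike pink, red from B, E, H.
C and F share exactly the 2 values {green, purple}; by pigeonhole those values go to them, so strike green, purple from B, H.
That leaves B = white. Eliminate white elsewhere: G.
H must be orange (only option left). So E can't be orange.
Determined: B=white, H=orange. The other variables each still have more than one consistent value. That makes 2.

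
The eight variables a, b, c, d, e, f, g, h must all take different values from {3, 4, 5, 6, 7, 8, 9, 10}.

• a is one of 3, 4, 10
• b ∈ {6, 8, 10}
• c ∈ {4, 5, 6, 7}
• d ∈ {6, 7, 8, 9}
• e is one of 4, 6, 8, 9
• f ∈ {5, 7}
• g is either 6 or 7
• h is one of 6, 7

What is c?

4

The 8 variables together cover exactly {3, 4, 5, 6, 7, 8, 9, 10} — 8 values for 8 variables — and 3 appears only in a's list, so a = 3.
Among the 7 still-open variables, 10 fits only b (and all 7 values in {4, 5, 6, 7, 8, 9, 10} must be used), so b = 10.
The 2 variables g and h are confined to {6, 7}, which locks those values in; drop them from c, d, e, f.
f has just one choice, so f = 5. Remove 5 from c.
So c = 4.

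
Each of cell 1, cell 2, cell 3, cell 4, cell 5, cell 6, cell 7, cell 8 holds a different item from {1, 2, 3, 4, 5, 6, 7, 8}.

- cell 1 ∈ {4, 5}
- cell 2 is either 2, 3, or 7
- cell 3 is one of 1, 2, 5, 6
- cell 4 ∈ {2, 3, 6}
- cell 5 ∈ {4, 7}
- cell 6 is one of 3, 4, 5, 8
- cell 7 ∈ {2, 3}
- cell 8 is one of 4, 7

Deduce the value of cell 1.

The 8 variables together cover exactly {1, 2, 3, 4, 5, 6, 7, 8} — 8 values for 8 variables — and 1 appears only in cell 3's list, so cell 3 = 1.
The 7 still-open variables draw from only 7 values {2, 3, 4, 5, 6, 7, 8}, so each is used; only cell 4 can be 6, hence cell 4 = 6.
The 6 still-open variables draw from only 6 values {2, 3, 4, 5, 7, 8}, so each is used; only cell 6 can be 8, hence cell 6 = 8.
The 5 still-open variables draw from only 5 values {2, 3, 4, 5, 7}, so each is used; only cell 1 can be 5, hence cell 1 = 5.

5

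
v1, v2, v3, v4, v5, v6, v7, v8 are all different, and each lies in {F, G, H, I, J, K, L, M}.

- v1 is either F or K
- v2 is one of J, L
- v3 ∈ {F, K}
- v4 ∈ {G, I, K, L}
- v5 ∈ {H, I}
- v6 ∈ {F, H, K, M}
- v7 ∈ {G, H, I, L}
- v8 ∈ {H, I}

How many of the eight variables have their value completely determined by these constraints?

2

The 8 variables draw from only 8 values {F, G, H, I, J, K, L, M}, so each is used; only v2 can be J, hence v2 = J.
Among the 7 still-open variables, M fits only v6 (and all 7 values in {F, G, H, I, K, L, M} must be used), so v6 = M.
v1 and v3 share exactly the 2 values {F, K}; by pigeonhole those values go to them, so strike F, K from v4.
v5 and v8 share exactly the 2 values {H, I}; by pigeonhole those values go to them, so strike H, I from v4, v7.
Determined: v2=J, v6=M. The other variables each still have more than one consistent value. That makes 2.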